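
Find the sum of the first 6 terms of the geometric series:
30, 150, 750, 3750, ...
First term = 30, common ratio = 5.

Sₙ = a(1 - rⁿ) / (1 - r)
S_6 = 30(1 - 5^6) / (1 - 5)
S_6 = 30(1 - 15625) / (-4)
S_6 = 117180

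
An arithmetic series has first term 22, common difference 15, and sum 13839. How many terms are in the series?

Using S = n/2 × [2a + (n-1)d]
13839 = n/2 × [2(22) + (n-1)(15)]
13839 = n/2 × [44 + 15n - 15]
27678 = n × [29 + 15n]
15n² + (29)n - 27678 = 0
Discriminant: Δ = (29)² - 4(15)(-27678) = 841 + 1660680 = 1661521
√Δ = 1289
n = [-(29) + √Δ] / (2·15) = (-29 + 1289) / 30 = 1260 / 30 = 42
(The negative root is discarded since n must be a positive integer.)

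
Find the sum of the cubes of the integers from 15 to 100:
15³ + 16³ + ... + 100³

Use ∑_{k=1}^{n} k³ = [n(n+1)/2]², then subtract the first 14 terms.
∑_{k=1}^{100} k³ = [100×101/2]² = 5050² = 25502500
∑_{k=1}^{14} k³ = [14×15/2]² = 105² = 11025
∑_{k=15}^{100} k³ = 25502500 - 11025 = 25491475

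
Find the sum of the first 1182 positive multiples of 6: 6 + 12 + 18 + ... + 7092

Factor out 6: = 6(1 + 2 + ... + 1182) = 6 × n(n+1)/2
= 6 × 1182×1183/2
= 6 × 699153
= 4194918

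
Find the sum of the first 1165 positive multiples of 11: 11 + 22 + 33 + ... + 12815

Factor out 11: = 11(1 + 2 + ... + 1165) = 11 × n(n+1)/2
= 11 × 1165×1166/2
= 11 × 679195
= 7471145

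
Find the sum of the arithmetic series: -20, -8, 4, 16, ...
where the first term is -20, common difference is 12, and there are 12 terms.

Sₙ = n/2 × (first + last)
Last term = a + (n-1)d = -20 + (12-1)×12 = 112
S_12 = 12/2 × (-20 + 112)
S_12 = 12/2 × 92 = 552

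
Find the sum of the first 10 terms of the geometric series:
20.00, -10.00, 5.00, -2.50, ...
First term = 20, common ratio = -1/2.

Sₙ = a(1 - rⁿ) / (1 - r)
S_10 = 20(1 - (-1/2)^10) / (1 - (-1/2))
S_10 = 20(1 - (1/1024)) / (3/2)
S_10 = 1705/128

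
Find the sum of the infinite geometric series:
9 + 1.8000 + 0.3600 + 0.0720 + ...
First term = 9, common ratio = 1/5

For |r| < 1, S = a / (1 - r)
S = 9 / (1 - (1/5))
S = 9 / (4/5)
S = 45/4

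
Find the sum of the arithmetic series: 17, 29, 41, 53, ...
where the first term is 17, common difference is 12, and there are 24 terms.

Sₙ = n/2 × (first + last)
Last term = a + (n-1)d = 17 + (24-1)×12 = 293
S_24 = 24/2 × (17 + 293)
S_24 = 24/2 × 310 = 3720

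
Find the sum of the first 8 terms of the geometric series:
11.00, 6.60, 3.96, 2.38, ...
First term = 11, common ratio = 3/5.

Sₙ = a(1 - rⁿ) / (1 - r)
S_8 = 11(1 - (3/5)^8) / (1 - (3/5))
S_8 = 11(1 - (6561/390625)) / (2/5)
S_8 = 2112352/78125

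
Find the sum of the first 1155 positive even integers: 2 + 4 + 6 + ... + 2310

Sum of first n even numbers = n(n+1)
= 1155×1156
= 1335180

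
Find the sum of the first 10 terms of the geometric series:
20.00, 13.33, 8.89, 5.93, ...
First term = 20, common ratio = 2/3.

Sₙ = a(1 - rⁿ) / (1 - r)
S_10 = 20(1 - (2/3)^10) / (1 - (2/3))
S_10 = 20(1 - (1024/59049)) / (1/3)
S_10 = 1160500/19683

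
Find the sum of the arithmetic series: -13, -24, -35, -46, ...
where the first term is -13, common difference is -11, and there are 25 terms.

Sₙ = n/2 × (first + last)
Last term = a + (n-1)d = -13 + (25-1)×(-11) = -277
S_25 = 25/2 × (-13 + (-277))
S_25 = 25/2 × (-290) = -3625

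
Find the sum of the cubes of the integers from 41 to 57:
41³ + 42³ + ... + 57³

Use ∑_{k=1}^{n} k³ = [n(n+1)/2]², then subtract the first 40 terms.
∑_{k=1}^{57} k³ = [57×58/2]² = 1653² = 2732409
∑_{k=1}^{40} k³ = [40×41/2]² = 820² = 672400
∑_{k=41}^{57} k³ = 2732409 - 672400 = 2060009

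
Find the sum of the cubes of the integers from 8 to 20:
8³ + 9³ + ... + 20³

Use ∑_{k=1}^{n} k³ = [n(n+1)/2]², then subtract the first 7 terms.
∑_{k=1}^{20} k³ = [20×21/2]² = 210² = 44100
∑_{k=1}^{7} k³ = [7×8/2]² = 28² = 784
∑_{k=8}^{20} k³ = 44100 - 784 = 43316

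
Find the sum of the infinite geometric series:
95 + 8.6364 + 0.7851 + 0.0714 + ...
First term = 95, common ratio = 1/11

For |r| < 1, S = a / (1 - r)
S = 95 / (1 - (1/11))
S = 95 / (10/11)
S = 209/2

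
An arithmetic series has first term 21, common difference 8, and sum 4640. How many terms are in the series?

Using S = n/2 × [2a + (n-1)d]
4640 = n/2 × [2(21) + (n-1)(8)]
4640 = n/2 × [42 + 8n - 8]
9280 = n × [34 + 8n]
8n² + (34)n - 9280 = 0
Discriminant: Δ = (34)² - 4(8)(-9280) = 1156 + 296960 = 298116
√Δ = 546
n = [-(34) + √Δ] / (2·8) = (-34 + 546) / 16 = 512 / 16 = 32
(The negative root is discarded since n must be a positive integer.)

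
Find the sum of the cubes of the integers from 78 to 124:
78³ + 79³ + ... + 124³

Use ∑_{k=1}^{n} k³ = [n(n+1)/2]², then subtract the first 77 terms.
∑_{k=1}^{124} k³ = [124×125/2]² = 7750² = 60062500
∑_{k=1}^{77} k³ = [77×78/2]² = 3003² = 9018009
∑_{k=78}^{124} k³ = 60062500 - 9018009 = 51044491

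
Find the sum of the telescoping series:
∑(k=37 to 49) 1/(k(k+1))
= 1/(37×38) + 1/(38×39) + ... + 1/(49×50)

Partial fractions: 1/(k(k+1)) = 1/k - 1/(k+1)
The series telescopes:
= (1/37 - 1/38) + (1/38 - 1/39) + ... + (1/49 - 1/50)
= 1/37 - 1/50
= 13/1850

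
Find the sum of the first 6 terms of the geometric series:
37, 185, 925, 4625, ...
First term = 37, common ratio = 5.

Sₙ = a(1 - rⁿ) / (1 - r)
S_6 = 37(1 - 5^6) / (1 - 5)
S_6 = 37(1 - 15625) / (-4)
S_6 = 144522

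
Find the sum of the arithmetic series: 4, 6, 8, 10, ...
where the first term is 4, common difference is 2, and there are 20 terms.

Sₙ = n/2 × (first + last)
Last term = a + (n-1)d = 4 + (20-1)×2 = 42
S_20 = 20/2 × (4 + 42)
S_20 = 20/2 × 46 = 460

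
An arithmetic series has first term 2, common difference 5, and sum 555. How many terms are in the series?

Using S = n/2 × [2a + (n-1)d]
555 = n/2 × [2(2) + (n-1)(5)]
555 = n/2 × [4 + 5n - 5]
1110 = n × [-1 + 5n]
5n² + (-1)n - 1110 = 0
Discriminant: Δ = (-1)² - 4(5)(-1110) = 1 + 22200 = 22201
√Δ = 149
n = [-(-1) + √Δ] / (2·5) = (1 + 149) / 10 = 150 / 10 = 15
(The negative root is discarded since n must be a positive integer.)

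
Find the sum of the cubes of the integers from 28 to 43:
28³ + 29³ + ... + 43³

Use ∑_{k=1}^{n} k³ = [n(n+1)/2]², then subtract the first 27 terms.
∑_{k=1}^{43} k³ = [43×44/2]² = 946² = 894916
∑_{k=1}^{27} k³ = [27×28/2]² = 378² = 142884
∑_{k=28}^{43} k³ = 894916 - 142884 = 752032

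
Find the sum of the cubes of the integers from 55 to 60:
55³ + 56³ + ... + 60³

Use ∑_{k=1}^{n} k³ = [n(n+1)/2]², then subtract the first 54 terms.
∑_{k=1}^{60} k³ = [60×61/2]² = 1830² = 3348900
∑_{k=1}^{54} k³ = [54×55/2]² = 1485² = 2205225
∑_{k=55}^{60} k³ = 3348900 - 2205225 = 1143675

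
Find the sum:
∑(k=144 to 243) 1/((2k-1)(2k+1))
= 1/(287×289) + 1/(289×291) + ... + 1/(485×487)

Partial fractions: 1/((2k-1)(2k+1)) = (1/2)[1/(2k-1) - 1/(2k+1)]
The series telescopes:
= (1/2)[1/287 - 1/487]
= 100/139769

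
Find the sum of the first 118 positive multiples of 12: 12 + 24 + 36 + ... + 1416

Factor out 12: = 12(1 + 2 + ... + 118) = 12 × n(n+1)/2
= 12 × 118×119/2
= 12 × 7021
= 84252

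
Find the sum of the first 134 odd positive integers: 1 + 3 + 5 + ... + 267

Sum of first n odd numbers = n²
= 134²
= 17956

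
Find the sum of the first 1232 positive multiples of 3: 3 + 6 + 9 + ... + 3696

Factor out 3: = 3(1 + 2 + ... + 1232) = 3 × n(n+1)/2
= 3 × 1232×1233/2
= 3 × 759528
= 2278584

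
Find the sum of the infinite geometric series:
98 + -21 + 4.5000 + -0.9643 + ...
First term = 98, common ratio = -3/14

For |r| < 1, S = a / (1 - r)
S = 98 / (1 - (-3/14))
S = 98 / (17/14)
S = 1372/17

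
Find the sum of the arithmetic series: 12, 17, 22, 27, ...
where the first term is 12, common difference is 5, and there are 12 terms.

Sₙ = n/2 × (first + last)
Last term = a + (n-1)d = 12 + (12-1)×5 = 67
S_12 = 12/2 × (12 + 67)
S_12 = 12/2 × 79 = 474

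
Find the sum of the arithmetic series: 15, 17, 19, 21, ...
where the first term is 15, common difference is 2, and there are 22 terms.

Sₙ = n/2 × (first + last)
Last term = a + (n-1)d = 15 + (22-1)×2 = 57
S_22 = 22/2 × (15 + 57)
S_22 = 22/2 × 72 = 792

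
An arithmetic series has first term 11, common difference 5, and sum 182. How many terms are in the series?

Using S = n/2 × [2a + (n-1)d]
182 = n/2 × [2(11) + (n-1)(5)]
182 = n/2 × [22 + 5n - 5]
364 = n × [17 + 5n]
5n² + (17)n - 364 = 0
Discriminant: Δ = (17)² - 4(5)(-364) = 289 + 7280 = 7569
√Δ = 87
n = [-(17) + √Δ] / (2·5) = (-17 + 87) / 10 = 70 / 10 = 7
(The negative root is discarded since n must be a positive integer.)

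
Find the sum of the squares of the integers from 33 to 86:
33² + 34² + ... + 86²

Use ∑_{k=1}^{n} k² = n(n+1)(2n+1)/6, then subtract the first 32 terms.
∑_{k=1}^{86} k² = 86×87×173/6 = 215731
∑_{k=1}^{32} k² = 32×33×65/6 = 11440
∑_{k=33}^{86} k² = 215731 - 11440 = 204291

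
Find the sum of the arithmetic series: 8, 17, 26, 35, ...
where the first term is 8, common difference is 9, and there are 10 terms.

Sₙ = n/2 × (first + last)
Last term = a + (n-1)d = 8 + (10-1)×9 = 89
S_10 = 10/2 × (8 + 89)
S_10 = 10/2 × 97 = 485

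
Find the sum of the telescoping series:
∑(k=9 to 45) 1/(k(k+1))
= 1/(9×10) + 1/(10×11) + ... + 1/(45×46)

Partial fractions: 1/(k(k+1)) = 1/k - 1/(k+1)
The series telescopes:
= (1/9 - 1/10) + (1/10 - 1/11) + ... + (1/45 - 1/46)
= 1/9 - 1/46
= 37/414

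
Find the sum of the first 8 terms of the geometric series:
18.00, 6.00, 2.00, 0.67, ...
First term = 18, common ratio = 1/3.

Sₙ = a(1 - rⁿ) / (1 - r)
S_8 = 18(1 - (1/3)^8) / (1 - (1/3))
S_8 = 18(1 - (1/6561)) / (2/3)
S_8 = 6560/243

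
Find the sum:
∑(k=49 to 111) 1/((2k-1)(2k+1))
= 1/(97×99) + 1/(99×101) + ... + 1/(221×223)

Partial fractions: 1/((2k-1)(2k+1)) = (1/2)[1/(2k-1) - 1/(2k+1)]
The series telescopes:
= (1/2)[1/97 - 1/223]
= 63/21631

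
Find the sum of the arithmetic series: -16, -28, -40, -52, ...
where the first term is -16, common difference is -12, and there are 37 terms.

Sₙ = n/2 × (first + last)
Last term = a + (n-1)d = -16 + (37-1)×(-12) = -448
S_37 = 37/2 × (-16 + (-448))
S_37 = 37/2 × (-464) = -8584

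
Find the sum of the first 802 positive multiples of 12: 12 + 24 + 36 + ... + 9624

Factor out 12: = 12(1 + 2 + ... + 802) = 12 × n(n+1)/2
= 12 × 802×803/2
= 12 × 322003
= 3864036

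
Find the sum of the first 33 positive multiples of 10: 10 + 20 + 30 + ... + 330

Factor out 10: = 10(1 + 2 + ... + 33) = 10 × n(n+1)/2
= 10 × 33×34/2
= 10 × 561
= 5610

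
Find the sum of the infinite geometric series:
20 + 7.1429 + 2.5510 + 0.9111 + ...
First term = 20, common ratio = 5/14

For |r| < 1, S = a / (1 - r)
S = 20 / (1 - (5/14))
S = 20 / (9/14)
S = 280/9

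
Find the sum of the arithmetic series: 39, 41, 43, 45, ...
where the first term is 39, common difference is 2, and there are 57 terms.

Sₙ = n/2 × (first + last)
Last term = a + (n-1)d = 39 + (57-1)×2 = 151
S_57 = 57/2 × (39 + 151)
S_57 = 57/2 × 190 = 5415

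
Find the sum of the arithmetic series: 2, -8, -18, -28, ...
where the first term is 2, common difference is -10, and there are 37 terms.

Sₙ = n/2 × (first + last)
Last term = a + (n-1)d = 2 + (37-1)×(-10) = -358
S_37 = 37/2 × (2 + (-358))
S_37 = 37/2 × (-356) = -6586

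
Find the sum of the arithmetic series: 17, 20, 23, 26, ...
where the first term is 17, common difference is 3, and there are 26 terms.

Sₙ = n/2 × (first + last)
Last term = a + (n-1)d = 17 + (26-1)×3 = 92
S_26 = 26/2 × (17 + 92)
S_26 = 26/2 × 109 = 1417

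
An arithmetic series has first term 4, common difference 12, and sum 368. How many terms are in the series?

Using S = n/2 × [2a + (n-1)d]
368 = n/2 × [2(4) + (n-1)(12)]
368 = n/2 × [8 + 12n - 12]
736 = n × [-4 + 12n]
12n² + (-4)n - 736 = 0
Discriminant: Δ = (-4)² - 4(12)(-736) = 16 + 35328 = 35344
√Δ = 188
n = [-(-4) + √Δ] / (2·12) = (4 + 188) / 24 = 192 / 24 = 8
(The negative root is discarded since n must be a positive integer.)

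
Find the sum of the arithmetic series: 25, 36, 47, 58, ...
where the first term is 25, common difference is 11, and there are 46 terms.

Sₙ = n/2 × (first + last)
Last term = a + (n-1)d = 25 + (46-1)×11 = 520
S_46 = 46/2 × (25 + 520)
S_46 = 46/2 × 545 = 12535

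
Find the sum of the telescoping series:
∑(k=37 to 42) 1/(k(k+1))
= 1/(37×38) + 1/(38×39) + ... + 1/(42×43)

Partial fractions: 1/(k(k+1)) = 1/k - 1/(k+1)
The series telescopes:
= (1/37 - 1/38) + (1/38 - 1/39) + ... + (1/42 - 1/43)
= 1/37 - 1/43
= 6/1591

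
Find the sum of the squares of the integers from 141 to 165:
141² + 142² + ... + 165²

Use ∑_{k=1}^{n} k² = n(n+1)(2n+1)/6, then subtract the first 140 terms.
∑_{k=1}^{165} k² = 165×166×331/6 = 1511015
∑_{k=1}^{140} k² = 140×141×281/6 = 924490
∑_{k=141}^{165} k² = 1511015 - 924490 = 586525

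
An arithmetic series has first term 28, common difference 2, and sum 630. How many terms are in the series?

Using S = n/2 × [2a + (n-1)d]
630 = n/2 × [2(28) + (n-1)(2)]
630 = n/2 × [56 + 2n - 2]
1260 = n × [54 + 2n]
2n² + (54)n - 1260 = 0
Discriminant: Δ = (54)² - 4(2)(-1260) = 2916 + 10080 = 12996
√Δ = 114
n = [-(54) + √Δ] / (2·2) = (-54 + 114) / 4 = 60 / 4 = 15
(The negative root is discarded since n must be a positive integer.)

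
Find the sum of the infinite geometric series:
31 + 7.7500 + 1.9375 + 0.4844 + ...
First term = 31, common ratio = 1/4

For |r| < 1, S = a / (1 - r)
S = 31 / (1 - (1/4))
S = 31 / (3/4)
S = 124/3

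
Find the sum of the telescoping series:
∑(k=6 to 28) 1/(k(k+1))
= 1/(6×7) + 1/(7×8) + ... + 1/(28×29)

Partial fractions: 1/(k(k+1)) = 1/k - 1/(k+1)
The series telescopes:
= (1/6 - 1/7) + (1/7 - 1/8) + ... + (1/28 - 1/29)
= 1/6 - 1/29
= 23/174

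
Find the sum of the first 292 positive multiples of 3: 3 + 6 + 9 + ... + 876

Factor out 3: = 3(1 + 2 + ... + 292) = 3 × n(n+1)/2
= 3 × 292×293/2
= 3 × 42778
= 128334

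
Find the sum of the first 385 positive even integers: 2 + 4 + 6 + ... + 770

Sum of first n even numbers = n(n+1)
= 385×386
= 148610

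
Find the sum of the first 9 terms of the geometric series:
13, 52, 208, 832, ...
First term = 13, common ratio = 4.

Sₙ = a(1 - rⁿ) / (1 - r)
S_9 = 13(1 - 4^9) / (1 - 4)
S_9 = 13(1 - 262144) / (-3)
S_9 = 1135953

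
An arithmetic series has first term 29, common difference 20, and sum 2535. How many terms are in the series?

Using S = n/2 × [2a + (n-1)d]
2535 = n/2 × [2(29) + (n-1)(20)]
2535 = n/2 × [58 + 20n - 20]
5070 = n × [38 + 20n]
20n² + (38)n - 5070 = 0
Discriminant: Δ = (38)² - 4(20)(-5070) = 1444 + 405600 = 407044
√Δ = 638
n = [-(38) + √Δ] / (2·20) = (-38 + 638) / 40 = 600 / 40 = 15
(The negative root is discarded since n must be a positive integer.)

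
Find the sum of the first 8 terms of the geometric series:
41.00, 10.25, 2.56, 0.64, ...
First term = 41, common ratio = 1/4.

Sₙ = a(1 - rⁿ) / (1 - r)
S_8 = 41(1 - (1/4)^8) / (1 - (1/4))
S_8 = 41(1 - (1/65536)) / (3/4)
S_8 = 895645/16384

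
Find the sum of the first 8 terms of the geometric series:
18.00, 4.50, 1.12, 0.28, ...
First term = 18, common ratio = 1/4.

Sₙ = a(1 - rⁿ) / (1 - r)
S_8 = 18(1 - (1/4)^8) / (1 - (1/4))
S_8 = 18(1 - (1/65536)) / (3/4)
S_8 = 196605/8192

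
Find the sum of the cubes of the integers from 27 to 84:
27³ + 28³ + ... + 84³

Use ∑_{k=1}^{n} k³ = [n(n+1)/2]², then subtract the first 26 terms.
∑_{k=1}^{84} k³ = [84×85/2]² = 3570² = 12744900
∑_{k=1}^{26} k³ = [26×27/2]² = 351² = 123201
∑_{k=27}^{84} k³ = 12744900 - 123201 = 12621699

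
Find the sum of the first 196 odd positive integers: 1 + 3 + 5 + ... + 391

Sum of first n odd numbers = n²
= 196²
= 38416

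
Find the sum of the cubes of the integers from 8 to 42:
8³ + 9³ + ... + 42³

Use ∑_{k=1}^{n} k³ = [n(n+1)/2]², then subtract the first 7 terms.
∑_{k=1}^{42} k³ = [42×43/2]² = 903² = 815409
∑_{k=1}^{7} k³ = [7×8/2]² = 28² = 784
∑_{k=8}^{42} k³ = 815409 - 784 = 814625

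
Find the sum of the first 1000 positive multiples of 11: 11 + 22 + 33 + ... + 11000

Factor out 11: = 11(1 + 2 + ... + 1000) = 11 × n(n+1)/2
= 11 × 1000×1001/2
= 11 × 500500
= 5505500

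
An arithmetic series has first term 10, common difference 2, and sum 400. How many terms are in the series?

Using S = n/2 × [2a + (n-1)d]
400 = n/2 × [2(10) + (n-1)(2)]
400 = n/2 × [20 + 2n - 2]
800 = n × [18 + 2n]
2n² + (18)n - 800 = 0
Discriminant: Δ = (18)² - 4(2)(-800) = 324 + 6400 = 6724
√Δ = 82
n = [-(18) + √Δ] / (2·2) = (-18 + 82) / 4 = 64 / 4 = 16
(The negative root is discarded since n must be a positive integer.)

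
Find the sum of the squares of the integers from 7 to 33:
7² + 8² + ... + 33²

Use ∑_{k=1}^{n} k² = n(n+1)(2n+1)/6, then subtract the first 6 terms.
∑_{k=1}^{33} k² = 33×34×67/6 = 12529
∑_{k=1}^{6} k² = 6×7×13/6 = 91
∑_{k=7}^{33} k² = 12529 - 91 = 12438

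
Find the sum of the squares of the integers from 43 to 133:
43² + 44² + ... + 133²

Use ∑_{k=1}^{n} k² = n(n+1)(2n+1)/6, then subtract the first 42 terms.
∑_{k=1}^{133} k² = 133×134×267/6 = 793079
∑_{k=1}^{42} k² = 42×43×85/6 = 25585
∑_{k=43}^{133} k² = 793079 - 25585 = 767494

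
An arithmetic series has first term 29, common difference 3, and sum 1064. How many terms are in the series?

Using S = n/2 × [2a + (n-1)d]
1064 = n/2 × [2(29) + (n-1)(3)]
1064 = n/2 × [58 + 3n - 3]
2128 = n × [55 + 3n]
3n² + (55)n - 2128 = 0
Discriminant: Δ = (55)² - 4(3)(-2128) = 3025 + 25536 = 28561
√Δ = 169
n = [-(55) + √Δ] / (2·3) = (-55 + 169) / 6 = 114 / 6 = 19
(The negative root is discarded since n must be a positive integer.)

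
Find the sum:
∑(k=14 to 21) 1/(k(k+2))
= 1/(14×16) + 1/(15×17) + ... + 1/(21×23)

Partial fractions: 1/(k(k+2)) = (1/2)[1/k - 1/(k+2)]
Telescoping leaves the first two and last two terms:
= (1/2)[1/14 + 1/15 - 1/22 - 1/23]
= 653/26565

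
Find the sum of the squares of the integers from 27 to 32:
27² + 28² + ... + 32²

Use ∑_{k=1}^{n} k² = n(n+1)(2n+1)/6, then subtract the first 26 terms.
∑_{k=1}^{32} k² = 32×33×65/6 = 11440
∑_{k=1}^{26} k² = 26×27×53/6 = 6201
∑_{k=27}^{32} k² = 11440 - 6201 = 5239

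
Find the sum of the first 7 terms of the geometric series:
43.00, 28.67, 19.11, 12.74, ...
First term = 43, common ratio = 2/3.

Sₙ = a(1 - rⁿ) / (1 - r)
S_7 = 43(1 - (2/3)^7) / (1 - (2/3))
S_7 = 43(1 - (128/2187)) / (1/3)
S_7 = 88537/729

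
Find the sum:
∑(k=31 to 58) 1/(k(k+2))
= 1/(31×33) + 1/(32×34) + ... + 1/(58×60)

Partial fractions: 1/(k(k+2)) = (1/2)[1/k - 1/(k+2)]
Telescoping leaves the first two and last two terms:
= (1/2)[1/31 + 1/32 - 1/59 - 1/60]
= 26243/1755840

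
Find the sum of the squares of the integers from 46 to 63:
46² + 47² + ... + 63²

Use ∑_{k=1}^{n} k² = n(n+1)(2n+1)/6, then subtract the first 45 terms.
∑_{k=1}^{63} k² = 63×64×127/6 = 85344
∑_{k=1}^{45} k² = 45×46×91/6 = 31395
∑_{k=46}^{63} k² = 85344 - 31395 = 53949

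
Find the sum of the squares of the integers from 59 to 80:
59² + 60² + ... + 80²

Use ∑_{k=1}^{n} k² = n(n+1)(2n+1)/6, then subtract the first 58 terms.
∑_{k=1}^{80} k² = 80×81×161/6 = 173880
∑_{k=1}^{58} k² = 58×59×117/6 = 66729
∑_{k=59}^{80} k² = 173880 - 66729 = 107151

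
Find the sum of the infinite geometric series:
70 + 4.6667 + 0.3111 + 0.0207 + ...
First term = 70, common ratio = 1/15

For |r| < 1, S = a / (1 - r)
S = 70 / (1 - (1/15))
S = 70 / (14/15)
S = 75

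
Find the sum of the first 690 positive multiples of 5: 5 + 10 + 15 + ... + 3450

Factor out 5: = 5(1 + 2 + ... + 690) = 5 × n(n+1)/2
= 5 × 690×691/2
= 5 × 238395
= 1191975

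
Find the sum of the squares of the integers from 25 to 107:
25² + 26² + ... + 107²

Use ∑_{k=1}^{n} k² = n(n+1)(2n+1)/6, then subtract the first 24 terms.
∑_{k=1}^{107} k² = 107×108×215/6 = 414090
∑_{k=1}^{24} k² = 24×25×49/6 = 4900
∑_{k=25}^{107} k² = 414090 - 4900 = 409190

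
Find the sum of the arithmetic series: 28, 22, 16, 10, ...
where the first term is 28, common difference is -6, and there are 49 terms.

Sₙ = n/2 × (first + last)
Last term = a + (n-1)d = 28 + (49-1)×(-6) = -260
S_49 = 49/2 × (28 + (-260))
S_49 = 49/2 × (-232) = -5684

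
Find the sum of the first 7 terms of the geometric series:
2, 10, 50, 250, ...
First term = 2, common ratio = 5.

Sₙ = a(1 - rⁿ) / (1 - r)
S_7 = 2(1 - 5^7) / (1 - 5)
S_7 = 2(1 - 78125) / (-4)
S_7 = 39062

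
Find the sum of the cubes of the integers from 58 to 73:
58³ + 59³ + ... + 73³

Use ∑_{k=1}^{n} k³ = [n(n+1)/2]², then subtract the first 57 terms.
∑_{k=1}^{73} k³ = [73×74/2]² = 2701² = 7295401
∑_{k=1}^{57} k³ = [57×58/2]² = 1653² = 2732409
∑_{k=58}^{73} k³ = 7295401 - 2732409 = 4562992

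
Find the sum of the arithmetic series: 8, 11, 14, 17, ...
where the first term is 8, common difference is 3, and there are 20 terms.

Sₙ = n/2 × (first + last)
Last term = a + (n-1)d = 8 + (20-1)×3 = 65
S_20 = 20/2 × (8 + 65)
S_20 = 20/2 × 73 = 730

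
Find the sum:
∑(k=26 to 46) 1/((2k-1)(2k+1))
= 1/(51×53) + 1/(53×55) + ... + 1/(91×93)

Partial fractions: 1/((2k-1)(2k+1)) = (1/2)[1/(2k-1) - 1/(2k+1)]
The series telescopes:
= (1/2)[1/51 - 1/93]
= 7/1581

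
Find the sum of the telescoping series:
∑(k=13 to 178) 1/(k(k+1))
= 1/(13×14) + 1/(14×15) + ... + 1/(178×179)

Partial fractions: 1/(k(k+1)) = 1/k - 1/(k+1)
The series telescopes:
= (1/13 - 1/14) + (1/14 - 1/15) + ... + (1/178 - 1/179)
= 1/13 - 1/179
= 166/2327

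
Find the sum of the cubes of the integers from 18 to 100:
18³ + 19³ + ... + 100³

Use ∑_{k=1}^{n} k³ = [n(n+1)/2]², then subtract the first 17 terms.
∑_{k=1}^{100} k³ = [100×101/2]² = 5050² = 25502500
∑_{k=1}^{17} k³ = [17×18/2]² = 153² = 23409
∑_{k=18}^{100} k³ = 25502500 - 23409 = 25479091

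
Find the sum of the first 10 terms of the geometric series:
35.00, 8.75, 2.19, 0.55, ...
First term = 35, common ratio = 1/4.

Sₙ = a(1 - rⁿ) / (1 - r)
S_10 = 35(1 - (1/4)^10) / (1 - (1/4))
S_10 = 35(1 - (1/1048576)) / (3/4)
S_10 = 12233375/262144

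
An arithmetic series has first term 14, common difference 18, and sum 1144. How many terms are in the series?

Using S = n/2 × [2a + (n-1)d]
1144 = n/2 × [2(14) + (n-1)(18)]
1144 = n/2 × [28 + 18n - 18]
2288 = n × [10 + 18n]
18n² + (10)n - 2288 = 0
Discriminant: Δ = (10)² - 4(18)(-2288) = 100 + 164736 = 164836
√Δ = 406
n = [-(10) + √Δ] / (2·18) = (-10 + 406) / 36 = 396 / 36 = 11
(The negative root is discarded since n must be a positive integer.)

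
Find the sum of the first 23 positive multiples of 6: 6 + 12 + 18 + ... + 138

Factor out 6: = 6(1 + 2 + ... + 23) = 6 × n(n+1)/2
= 6 × 23×24/2
= 6 × 276
= 1656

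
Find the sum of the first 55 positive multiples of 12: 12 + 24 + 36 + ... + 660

Factor out 12: = 12(1 + 2 + ... + 55) = 12 × n(n+1)/2
= 12 × 55×56/2
= 12 × 1540
= 18480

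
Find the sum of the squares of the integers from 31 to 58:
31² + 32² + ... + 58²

Use ∑_{k=1}^{n} k² = n(n+1)(2n+1)/6, then subtract the first 30 terms.
∑_{k=1}^{58} k² = 58×59×117/6 = 66729
∑_{k=1}^{30} k² = 30×31×61/6 = 9455
∑_{k=31}^{58} k² = 66729 - 9455 = 57274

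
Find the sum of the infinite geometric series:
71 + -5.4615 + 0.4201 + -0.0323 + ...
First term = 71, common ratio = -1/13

For |r| < 1, S = a / (1 - r)
S = 71 / (1 - (-1/13))
S = 71 / (14/13)
S = 923/14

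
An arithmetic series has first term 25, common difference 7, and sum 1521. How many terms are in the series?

Using S = n/2 × [2a + (n-1)d]
1521 = n/2 × [2(25) + (n-1)(7)]
1521 = n/2 × [50 + 7n - 7]
3042 = n × [43 + 7n]
7n² + (43)n - 3042 = 0
Discriminant: Δ = (43)² - 4(7)(-3042) = 1849 + 85176 = 87025
√Δ = 295
n = [-(43) + √Δ] / (2·7) = (-43 + 295) / 14 = 252 / 14 = 18
(The negative root is discarded since n must be a positive integer.)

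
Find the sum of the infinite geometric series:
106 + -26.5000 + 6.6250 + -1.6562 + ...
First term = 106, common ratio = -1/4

For |r| < 1, S = a / (1 - r)
S = 106 / (1 - (-1/4))
S = 106 / (5/4)
S = 424/5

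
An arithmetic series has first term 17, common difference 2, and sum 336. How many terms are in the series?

Using S = n/2 × [2a + (n-1)d]
336 = n/2 × [2(17) + (n-1)(2)]
336 = n/2 × [34 + 2n - 2]
672 = n × [32 + 2n]
2n² + (32)n - 672 = 0
Discriminant: Δ = (32)² - 4(2)(-672) = 1024 + 5376 = 6400
√Δ = 80
n = [-(32) + √Δ] / (2·2) = (-32 + 80) / 4 = 48 / 4 = 12
(The negative root is discarded since n must be a positive integer.)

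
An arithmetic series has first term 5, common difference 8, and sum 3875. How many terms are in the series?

Using S = n/2 × [2a + (n-1)d]
3875 = n/2 × [2(5) + (n-1)(8)]
3875 = n/2 × [10 + 8n - 8]
7750 = n × [2 + 8n]
8n² + (2)n - 7750 = 0
Discriminant: Δ = (2)² - 4(8)(-7750) = 4 + 248000 = 248004
√Δ = 498
n = [-(2) + √Δ] / (2·8) = (-2 + 498) / 16 = 496 / 16 = 31
(The negative root is discarded since n must be a positive integer.)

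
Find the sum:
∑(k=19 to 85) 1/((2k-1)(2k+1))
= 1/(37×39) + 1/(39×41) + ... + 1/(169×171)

Partial fractions: 1/((2k-1)(2k+1)) = (1/2)[1/(2k-1) - 1/(2k+1)]
The series telescopes:
= (1/2)[1/37 - 1/171]
= 67/6327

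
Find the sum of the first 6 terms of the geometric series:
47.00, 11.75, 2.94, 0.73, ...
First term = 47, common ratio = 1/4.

Sₙ = a(1 - rⁿ) / (1 - r)
S_6 = 47(1 - (1/4)^6) / (1 - (1/4))
S_6 = 47(1 - (1/4096)) / (3/4)
S_6 = 64155/1024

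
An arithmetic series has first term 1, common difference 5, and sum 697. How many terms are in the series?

Using S = n/2 × [2a + (n-1)d]
697 = n/2 × [2(1) + (n-1)(5)]
697 = n/2 × [2 + 5n - 5]
1394 = n × [-3 + 5n]
5n² + (-3)n - 1394 = 0
Discriminant: Δ = (-3)² - 4(5)(-1394) = 9 + 27880 = 27889
√Δ = 167
n = [-(-3) + √Δ] / (2·5) = (3 + 167) / 10 = 170 / 10 = 17
(The negative root is discarded since n must be a positive integer.)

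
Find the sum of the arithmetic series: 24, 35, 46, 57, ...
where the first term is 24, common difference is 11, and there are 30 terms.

Sₙ = n/2 × (first + last)
Last term = a + (n-1)d = 24 + (30-1)×11 = 343
S_30 = 30/2 × (24 + 343)
S_30 = 30/2 × 367 = 5505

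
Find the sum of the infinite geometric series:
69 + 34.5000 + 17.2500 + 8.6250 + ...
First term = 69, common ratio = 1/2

For |r| < 1, S = a / (1 - r)
S = 69 / (1 - (1/2))
S = 69 / (1/2)
S = 138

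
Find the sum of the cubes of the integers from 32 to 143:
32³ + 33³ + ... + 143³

Use ∑_{k=1}^{n} k³ = [n(n+1)/2]², then subtract the first 31 terms.
∑_{k=1}^{143} k³ = [143×144/2]² = 10296² = 106007616
∑_{k=1}^{31} k³ = [31×32/2]² = 496² = 246016
∑_{k=32}^{143} k³ = 106007616 - 246016 = 105761600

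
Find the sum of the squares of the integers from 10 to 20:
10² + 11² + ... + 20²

Use ∑_{k=1}^{n} k² = n(n+1)(2n+1)/6, then subtract the first 9 terms.
∑_{k=1}^{20} k² = 20×21×41/6 = 2870
∑_{k=1}^{9} k² = 9×10×19/6 = 285
∑_{k=10}^{20} k² = 2870 - 285 = 2585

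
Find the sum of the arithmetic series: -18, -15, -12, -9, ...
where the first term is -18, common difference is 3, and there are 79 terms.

Sₙ = n/2 × (first + last)
Last term = a + (n-1)d = -18 + (79-1)×3 = 216
S_79 = 79/2 × (-18 + 216)
S_79 = 79/2 × 198 = 7821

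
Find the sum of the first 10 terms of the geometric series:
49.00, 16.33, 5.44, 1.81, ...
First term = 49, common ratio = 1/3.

Sₙ = a(1 - rⁿ) / (1 - r)
S_10 = 49(1 - (1/3)^10) / (1 - (1/3))
S_10 = 49(1 - (1/59049)) / (2/3)
S_10 = 1446676/19683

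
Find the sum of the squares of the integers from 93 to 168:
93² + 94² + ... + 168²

Use ∑_{k=1}^{n} k² = n(n+1)(2n+1)/6, then subtract the first 92 terms.
∑_{k=1}^{168} k² = 168×169×337/6 = 1594684
∑_{k=1}^{92} k² = 92×93×185/6 = 263810
∑_{k=93}^{168} k² = 1594684 - 263810 = 1330874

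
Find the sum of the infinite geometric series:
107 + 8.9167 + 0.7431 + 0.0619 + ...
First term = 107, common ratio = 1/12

For |r| < 1, S = a / (1 - r)
S = 107 / (1 - (1/12))
S = 107 / (11/12)
S = 1284/11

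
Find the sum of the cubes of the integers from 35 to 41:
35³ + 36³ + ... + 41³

Use ∑_{k=1}^{n} k³ = [n(n+1)/2]², then subtract the first 34 terms.
∑_{k=1}^{41} k³ = [41×42/2]² = 861² = 741321
∑_{k=1}^{34} k³ = [34×35/2]² = 595² = 354025
∑_{k=35}^{41} k³ = 741321 - 354025 = 387296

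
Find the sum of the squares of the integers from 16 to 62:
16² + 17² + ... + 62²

Use ∑_{k=1}^{n} k² = n(n+1)(2n+1)/6, then subtract the first 15 terms.
∑_{k=1}^{62} k² = 62×63×125/6 = 81375
∑_{k=1}^{15} k² = 15×16×31/6 = 1240
∑_{k=16}^{62} k² = 81375 - 1240 = 80135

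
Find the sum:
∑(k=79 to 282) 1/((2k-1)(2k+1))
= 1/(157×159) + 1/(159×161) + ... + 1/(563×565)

Partial fractions: 1/((2k-1)(2k+1)) = (1/2)[1/(2k-1) - 1/(2k+1)]
The series telescopes:
= (1/2)[1/157 - 1/565]
= 204/88705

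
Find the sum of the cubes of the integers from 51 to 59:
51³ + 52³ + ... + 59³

Use ∑_{k=1}^{n} k³ = [n(n+1)/2]², then subtract the first 50 terms.
∑_{k=1}^{59} k³ = [59×60/2]² = 1770² = 3132900
∑_{k=1}^{50} k³ = [50×51/2]² = 1275² = 1625625
∑_{k=51}^{59} k³ = 3132900 - 1625625 = 1507275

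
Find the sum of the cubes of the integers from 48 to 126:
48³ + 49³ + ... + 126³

Use ∑_{k=1}^{n} k³ = [n(n+1)/2]², then subtract the first 47 terms.
∑_{k=1}^{126} k³ = [126×127/2]² = 8001² = 64016001
∑_{k=1}^{47} k³ = [47×48/2]² = 1128² = 1272384
∑_{k=48}^{126} k³ = 64016001 - 1272384 = 62743617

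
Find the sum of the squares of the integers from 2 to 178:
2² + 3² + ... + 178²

Use ∑_{k=1}^{n} k² = n(n+1)(2n+1)/6, then subtract the first 1 terms.
∑_{k=1}^{178} k² = 178×179×357/6 = 1895789
∑_{k=1}^{1} k² = 1×2×3/6 = 1
∑_{k=2}^{178} k² = 1895789 - 1 = 1895788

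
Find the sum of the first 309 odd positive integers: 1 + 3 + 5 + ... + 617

Sum of first n odd numbers = n²
= 309²
= 95481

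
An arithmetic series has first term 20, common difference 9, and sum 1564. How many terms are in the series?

Using S = n/2 × [2a + (n-1)d]
1564 = n/2 × [2(20) + (n-1)(9)]
1564 = n/2 × [40 + 9n - 9]
3128 = n × [31 + 9n]
9n² + (31)n - 3128 = 0
Discriminant: Δ = (31)² - 4(9)(-3128) = 961 + 112608 = 113569
√Δ = 337
n = [-(31) + √Δ] / (2·9) = (-31 + 337) / 18 = 306 / 18 = 17
(The negative root is discarded since n must be a positive integer.)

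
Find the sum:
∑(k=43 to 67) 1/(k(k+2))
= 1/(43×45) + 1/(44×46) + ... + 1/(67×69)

Partial fractions: 1/(k(k+2)) = (1/2)[1/k - 1/(k+2)]
Telescoping leaves the first two and last two terms:
= (1/2)[1/43 + 1/44 - 1/68 - 1/69]
= 18625/2219316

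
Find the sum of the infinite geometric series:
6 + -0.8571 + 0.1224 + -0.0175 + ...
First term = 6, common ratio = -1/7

For |r| < 1, S = a / (1 - r)
S = 6 / (1 - (-1/7))
S = 6 / (8/7)
S = 21/4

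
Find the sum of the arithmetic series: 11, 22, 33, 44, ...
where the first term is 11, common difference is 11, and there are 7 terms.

Sₙ = n/2 × (first + last)
Last term = a + (n-1)d = 11 + (7-1)×11 = 77
S_7 = 7/2 × (11 + 77)
S_7 = 7/2 × 88 = 308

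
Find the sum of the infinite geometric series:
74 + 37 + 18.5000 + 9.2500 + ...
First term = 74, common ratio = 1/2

For |r| < 1, S = a / (1 - r)
S = 74 / (1 - (1/2))
S = 74 / (1/2)
S = 148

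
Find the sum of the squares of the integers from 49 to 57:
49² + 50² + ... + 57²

Use ∑_{k=1}^{n} k² = n(n+1)(2n+1)/6, then subtract the first 48 terms.
∑_{k=1}^{57} k² = 57×58×115/6 = 63365
∑_{k=1}^{48} k² = 48×49×97/6 = 38024
∑_{k=49}^{57} k² = 63365 - 38024 = 25341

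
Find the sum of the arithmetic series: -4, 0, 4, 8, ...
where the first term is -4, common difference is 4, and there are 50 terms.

Sₙ = n/2 × (first + last)
Last term = a + (n-1)d = -4 + (50-1)×4 = 192
S_50 = 50/2 × (-4 + 192)
S_50 = 50/2 × 188 = 4700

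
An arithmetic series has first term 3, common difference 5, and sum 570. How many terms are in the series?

Using S = n/2 × [2a + (n-1)d]
570 = n/2 × [2(3) + (n-1)(5)]
570 = n/2 × [6 + 5n - 5]
1140 = n × [1 + 5n]
5n² + (1)n - 1140 = 0
Discriminant: Δ = (1)² - 4(5)(-1140) = 1 + 22800 = 22801
√Δ = 151
n = [-(1) + √Δ] / (2·5) = (-1 + 151) / 10 = 150 / 10 = 15
(The negative root is discarded since n must be a positive integer.)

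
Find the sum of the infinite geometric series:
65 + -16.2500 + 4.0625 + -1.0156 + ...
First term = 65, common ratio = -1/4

For |r| < 1, S = a / (1 - r)
S = 65 / (1 - (-1/4))
S = 65 / (5/4)
S = 52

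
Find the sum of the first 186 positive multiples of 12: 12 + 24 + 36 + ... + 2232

Factor out 12: = 12(1 + 2 + ... + 186) = 12 × n(n+1)/2
= 12 × 186×187/2
= 12 × 17391
= 208692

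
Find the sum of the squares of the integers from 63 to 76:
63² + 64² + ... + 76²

Use ∑_{k=1}^{n} k² = n(n+1)(2n+1)/6, then subtract the first 62 terms.
∑_{k=1}^{76} k² = 76×77×153/6 = 149226
∑_{k=1}^{62} k² = 62×63×125/6 = 81375
∑_{k=63}^{76} k² = 149226 - 81375 = 67851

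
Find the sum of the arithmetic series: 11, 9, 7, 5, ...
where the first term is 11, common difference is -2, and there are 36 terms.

Sₙ = n/2 × (first + last)
Last term = a + (n-1)d = 11 + (36-1)×(-2) = -59
S_36 = 36/2 × (11 + (-59))
S_36 = 36/2 × (-48) = -864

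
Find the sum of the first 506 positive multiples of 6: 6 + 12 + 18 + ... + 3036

Factor out 6: = 6(1 + 2 + ... + 506) = 6 × n(n+1)/2
= 6 × 506×507/2
= 6 × 128271
= 769626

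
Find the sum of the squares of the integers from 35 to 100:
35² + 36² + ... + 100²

Use ∑_{k=1}^{n} k² = n(n+1)(2n+1)/6, then subtract the first 34 terms.
∑_{k=1}^{100} k² = 100×101×201/6 = 338350
∑_{k=1}^{34} k² = 34×35×69/6 = 13685
∑_{k=35}^{100} k² = 338350 - 13685 = 324665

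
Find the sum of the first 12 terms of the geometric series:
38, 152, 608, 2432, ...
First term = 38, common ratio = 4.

Sₙ = a(1 - rⁿ) / (1 - r)
S_12 = 38(1 - 4^12) / (1 - 4)
S_12 = 38(1 - 16777216) / (-3)
S_12 = 212511390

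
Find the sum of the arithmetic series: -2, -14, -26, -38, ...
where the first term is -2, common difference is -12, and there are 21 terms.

Sₙ = n/2 × (first + last)
Last term = a + (n-1)d = -2 + (21-1)×(-12) = -242
S_21 = 21/2 × (-2 + (-242))
S_21 = 21/2 × (-244) = -2562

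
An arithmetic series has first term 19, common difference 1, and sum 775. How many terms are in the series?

Using S = n/2 × [2a + (n-1)d]
775 = n/2 × [2(19) + (n-1)(1)]
775 = n/2 × [38 + 1n - 1]
1550 = n × [37 + 1n]
1n² + (37)n - 1550 = 0
Discriminant: Δ = (37)² - 4(1)(-1550) = 1369 + 6200 = 7569
√Δ = 87
n = [-(37) + √Δ] / (2·1) = (-37 + 87) / 2 = 50 / 2 = 25
(The negative root is discarded since n must be a positive integer.)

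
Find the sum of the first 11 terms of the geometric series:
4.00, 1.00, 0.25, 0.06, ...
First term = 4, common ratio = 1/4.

Sₙ = a(1 - rⁿ) / (1 - r)
S_11 = 4(1 - (1/4)^11) / (1 - (1/4))
S_11 = 4(1 - (1/4194304)) / (3/4)
S_11 = 1398101/262144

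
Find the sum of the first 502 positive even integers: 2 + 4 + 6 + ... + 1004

Sum of first n even numbers = n(n+1)
= 502×503
= 252506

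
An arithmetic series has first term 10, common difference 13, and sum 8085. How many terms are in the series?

Using S = n/2 × [2a + (n-1)d]
8085 = n/2 × [2(10) + (n-1)(13)]
8085 = n/2 × [20 + 13n - 13]
16170 = n × [7 + 13n]
13n² + (7)n - 16170 = 0
Discriminant: Δ = (7)² - 4(13)(-16170) = 49 + 840840 = 840889
√Δ = 917
n = [-(7) + √Δ] / (2·13) = (-7 + 917) / 26 = 910 / 26 = 35
(The negative root is discarded since n must be a positive integer.)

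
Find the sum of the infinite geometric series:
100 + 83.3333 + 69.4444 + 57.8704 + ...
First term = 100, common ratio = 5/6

For |r| < 1, S = a / (1 - r)
S = 100 / (1 - (5/6))
S = 100 / (1/6)
S = 600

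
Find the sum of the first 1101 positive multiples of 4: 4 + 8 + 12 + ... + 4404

Factor out 4: = 4(1 + 2 + ... + 1101) = 4 × n(n+1)/2
= 4 × 1101×1102/2
= 4 × 606651
= 2426604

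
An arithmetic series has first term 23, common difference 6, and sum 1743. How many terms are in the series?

Using S = n/2 × [2a + (n-1)d]
1743 = n/2 × [2(23) + (n-1)(6)]
1743 = n/2 × [46 + 6n - 6]
3486 = n × [40 + 6n]
6n² + (40)n - 3486 = 0
Discriminant: Δ = (40)² - 4(6)(-3486) = 1600 + 83664 = 85264
√Δ = 292
n = [-(40) + √Δ] / (2·6) = (-40 + 292) / 12 = 252 / 12 = 21
(The negative root is discarded since n must be a positive integer.)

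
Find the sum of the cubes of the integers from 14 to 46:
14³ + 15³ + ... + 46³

Use ∑_{k=1}^{n} k³ = [n(n+1)/2]², then subtract the first 13 terms.
∑_{k=1}^{46} k³ = [46×47/2]² = 1081² = 1168561
∑_{k=1}^{13} k³ = [13×14/2]² = 91² = 8281
∑_{k=14}^{46} k³ = 1168561 - 8281 = 1160280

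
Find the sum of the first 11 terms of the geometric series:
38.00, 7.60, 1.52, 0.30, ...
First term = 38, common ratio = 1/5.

Sₙ = a(1 - rⁿ) / (1 - r)
S_11 = 38(1 - (1/5)^11) / (1 - (1/5))
S_11 = 38(1 - (1/48828125)) / (4/5)
S_11 = 463867178/9765625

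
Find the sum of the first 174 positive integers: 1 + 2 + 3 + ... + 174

Formula: ∑k = n(n+1)/2
= 174×175/2
= 30450/2
= 15225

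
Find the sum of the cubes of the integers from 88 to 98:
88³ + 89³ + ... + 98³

Use ∑_{k=1}^{n} k³ = [n(n+1)/2]², then subtract the first 87 terms.
∑_{k=1}^{98} k³ = [98×99/2]² = 4851² = 23532201
∑_{k=1}^{87} k³ = [87×88/2]² = 3828² = 14653584
∑_{k=88}^{98} k³ = 23532201 - 14653584 = 8878617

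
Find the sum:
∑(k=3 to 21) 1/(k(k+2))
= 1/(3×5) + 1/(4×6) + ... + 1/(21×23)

Partial fractions: 1/(k(k+2)) = (1/2)[1/k - 1/(k+2)]
Telescoping leaves the first two and last two terms:
= (1/2)[1/3 + 1/4 - 1/22 - 1/23]
= 1501/6072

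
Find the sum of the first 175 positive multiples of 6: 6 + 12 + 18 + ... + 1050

Factor out 6: = 6(1 + 2 + ... + 175) = 6 × n(n+1)/2
= 6 × 175×176/2
= 6 × 15400
= 92400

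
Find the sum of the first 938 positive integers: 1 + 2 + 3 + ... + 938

Formula: ∑k = n(n+1)/2
= 938×939/2
= 880782/2
= 440391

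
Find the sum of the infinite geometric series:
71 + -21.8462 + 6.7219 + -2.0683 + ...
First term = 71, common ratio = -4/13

For |r| < 1, S = a / (1 - r)
S = 71 / (1 - (-4/13))
S = 71 / (17/13)
S = 923/17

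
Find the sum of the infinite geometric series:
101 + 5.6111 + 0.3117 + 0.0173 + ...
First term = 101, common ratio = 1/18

For |r| < 1, S = a / (1 - r)
S = 101 / (1 - (1/18))
S = 101 / (17/18)
S = 1818/17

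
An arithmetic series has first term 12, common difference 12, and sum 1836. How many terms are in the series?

Using S = n/2 × [2a + (n-1)d]
1836 = n/2 × [2(12) + (n-1)(12)]
1836 = n/2 × [24 + 12n - 12]
3672 = n × [12 + 12n]
12n² + (12)n - 3672 = 0
Discriminant: Δ = (12)² - 4(12)(-3672) = 144 + 176256 = 176400
√Δ = 420
n = [-(12) + √Δ] / (2·12) = (-12 + 420) / 24 = 408 / 24 = 17
(The negative root is discarded since n must be a positive integer.)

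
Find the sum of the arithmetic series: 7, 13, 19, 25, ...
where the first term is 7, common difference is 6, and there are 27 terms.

Sₙ = n/2 × (first + last)
Last term = a + (n-1)d = 7 + (27-1)×6 = 163
S_27 = 27/2 × (7 + 163)
S_27 = 27/2 × 170 = 2295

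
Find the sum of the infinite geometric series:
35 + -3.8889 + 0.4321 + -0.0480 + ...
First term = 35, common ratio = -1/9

For |r| < 1, S = a / (1 - r)
S = 35 / (1 - (-1/9))
S = 35 / (10/9)
S = 63/2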